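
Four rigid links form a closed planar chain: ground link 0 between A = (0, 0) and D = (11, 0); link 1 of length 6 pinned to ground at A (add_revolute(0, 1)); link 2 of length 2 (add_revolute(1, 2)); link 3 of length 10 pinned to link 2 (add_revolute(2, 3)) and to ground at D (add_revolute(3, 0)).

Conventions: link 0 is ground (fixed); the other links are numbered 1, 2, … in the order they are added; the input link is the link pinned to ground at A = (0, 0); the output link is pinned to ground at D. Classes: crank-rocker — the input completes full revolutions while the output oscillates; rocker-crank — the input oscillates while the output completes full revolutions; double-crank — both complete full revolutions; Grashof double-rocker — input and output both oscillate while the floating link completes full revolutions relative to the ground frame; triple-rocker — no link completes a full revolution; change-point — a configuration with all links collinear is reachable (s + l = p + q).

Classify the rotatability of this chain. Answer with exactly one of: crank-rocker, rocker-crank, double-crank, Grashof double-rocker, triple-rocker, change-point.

lengths: ground=11, input=6, coupler=2, output=10
sorted: s=2 (shortest), l=11 (longest), p+q=16
s + l = 13 vs p + q = 16
s + l < p + q (Grashof) with shortest = coupler link → Grashof double-rocker

Grashof double-rocker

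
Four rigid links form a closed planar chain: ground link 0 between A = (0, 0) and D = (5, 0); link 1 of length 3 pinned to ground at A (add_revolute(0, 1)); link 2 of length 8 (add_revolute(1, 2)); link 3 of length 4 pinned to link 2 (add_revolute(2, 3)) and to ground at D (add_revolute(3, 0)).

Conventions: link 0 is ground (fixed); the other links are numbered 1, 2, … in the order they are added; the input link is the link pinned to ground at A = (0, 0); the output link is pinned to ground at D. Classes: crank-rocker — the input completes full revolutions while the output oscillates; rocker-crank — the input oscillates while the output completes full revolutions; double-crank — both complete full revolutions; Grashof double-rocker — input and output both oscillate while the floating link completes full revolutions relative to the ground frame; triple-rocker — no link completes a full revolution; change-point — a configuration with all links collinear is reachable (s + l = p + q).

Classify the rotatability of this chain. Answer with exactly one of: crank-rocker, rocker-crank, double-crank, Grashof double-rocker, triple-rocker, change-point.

lengths: ground=5, input=3, coupler=8, output=4
sorted: s=3 (shortest), l=8 (longest), p+q=9
s + l = 11 vs p + q = 9
s + l > p + q → non-Grashof → no link fully rotates → triple-rocker

triple-rocker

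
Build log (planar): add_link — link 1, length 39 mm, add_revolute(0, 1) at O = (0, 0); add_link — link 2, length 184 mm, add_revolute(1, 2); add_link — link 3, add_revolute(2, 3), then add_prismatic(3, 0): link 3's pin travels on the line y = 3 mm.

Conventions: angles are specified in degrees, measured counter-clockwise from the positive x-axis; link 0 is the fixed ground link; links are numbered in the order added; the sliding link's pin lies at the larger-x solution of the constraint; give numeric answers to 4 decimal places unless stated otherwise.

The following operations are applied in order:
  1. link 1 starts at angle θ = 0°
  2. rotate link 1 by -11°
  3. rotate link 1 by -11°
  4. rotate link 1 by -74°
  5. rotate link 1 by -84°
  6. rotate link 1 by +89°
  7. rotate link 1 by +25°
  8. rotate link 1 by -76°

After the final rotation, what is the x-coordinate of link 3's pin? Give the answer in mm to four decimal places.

geometry: r = 39 mm, L = 184 mm, e = 3 mm; θ starts at 0°
rotate link 1 by -11°: θ ← 0° -11° = -11°
rotate link 1 by -11°: θ ← -11° -11° = -22°
rotate link 1 by -74°: θ ← -22° -74° = -96°
rotate link 1 by -84°: θ ← -96° -84° = -180°
rotate link 1 by +89°: θ ← -180° +89° = -91°
rotate link 1 by +25°: θ ← -91° +25° = -66°
rotate link 1 by -76°: θ ← -66° -76° = -142°
crank pin P = (r cos θ, r sin θ) = (-30.732419, -24.010798)
h = r sin θ − e = -24.010798 − 3 = -27.010798
x = r cos θ + √(L² − h²) = -30.732419 + 182.006639 = 151.274220

151.2742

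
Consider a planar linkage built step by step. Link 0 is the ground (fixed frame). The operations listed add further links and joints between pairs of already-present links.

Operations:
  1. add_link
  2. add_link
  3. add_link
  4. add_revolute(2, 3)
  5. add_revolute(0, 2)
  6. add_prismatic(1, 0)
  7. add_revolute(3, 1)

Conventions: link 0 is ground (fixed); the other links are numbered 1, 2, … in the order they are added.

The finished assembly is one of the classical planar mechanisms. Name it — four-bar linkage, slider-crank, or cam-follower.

links: 4 (incl. ground); joints: 3 revolute, 1 prismatic, 0 higher (cam) pair, forming one closed loop
4 links, 3 revolutes + 1 prismatic in one loop → slider-crank

slider-crank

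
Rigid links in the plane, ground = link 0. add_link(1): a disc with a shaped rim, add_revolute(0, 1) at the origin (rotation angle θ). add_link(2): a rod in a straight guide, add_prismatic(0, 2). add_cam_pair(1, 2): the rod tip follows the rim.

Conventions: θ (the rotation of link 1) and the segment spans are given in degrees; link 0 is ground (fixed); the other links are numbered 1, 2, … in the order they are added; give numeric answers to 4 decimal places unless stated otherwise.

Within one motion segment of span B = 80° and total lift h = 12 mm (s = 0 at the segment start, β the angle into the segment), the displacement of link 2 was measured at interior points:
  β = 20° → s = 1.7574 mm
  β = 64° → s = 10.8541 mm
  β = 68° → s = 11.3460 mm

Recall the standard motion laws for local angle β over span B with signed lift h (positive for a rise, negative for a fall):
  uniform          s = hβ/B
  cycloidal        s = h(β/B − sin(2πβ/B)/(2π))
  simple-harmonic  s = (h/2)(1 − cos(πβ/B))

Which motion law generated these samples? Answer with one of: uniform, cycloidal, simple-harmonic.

candidates at β/B = r: uniform s = h·r (linear in β); cycloidal s = h·(r − sin(2πr)/(2π)); simple-harmonic s = (h/2)(1 − cos(πr))
β=20°: printed 1.7574 | uniform 3.0000, cycloidal 1.0901, simple-harmonic 1.7574
β=64°: printed 10.8541 | uniform 9.6000, cycloidal 11.4164, simple-harmonic 10.8541
β=68°: printed 11.3460 | uniform 10.2000, cycloidal 11.7451, simple-harmonic 11.3460
only one law matches every sample → simple-harmonic

simple-harmonic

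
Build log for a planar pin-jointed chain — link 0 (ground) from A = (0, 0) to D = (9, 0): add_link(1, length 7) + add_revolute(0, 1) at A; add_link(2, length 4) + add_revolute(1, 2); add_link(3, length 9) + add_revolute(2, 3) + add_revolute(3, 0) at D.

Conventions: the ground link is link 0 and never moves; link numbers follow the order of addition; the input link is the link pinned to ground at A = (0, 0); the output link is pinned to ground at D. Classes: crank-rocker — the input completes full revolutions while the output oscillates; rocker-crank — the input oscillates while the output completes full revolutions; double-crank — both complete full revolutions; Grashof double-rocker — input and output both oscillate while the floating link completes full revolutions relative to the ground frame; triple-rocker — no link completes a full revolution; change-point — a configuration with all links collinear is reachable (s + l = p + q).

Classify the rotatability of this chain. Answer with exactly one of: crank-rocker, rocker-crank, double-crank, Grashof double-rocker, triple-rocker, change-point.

lengths: ground=9, input=7, coupler=4, output=9
sorted: s=4 (shortest), l=9 (longest), p+q=16
s + l = 13 vs p + q = 16
s + l < p + q (Grashof) with shortest = coupler link → Grashof double-rocker

Grashof double-rocker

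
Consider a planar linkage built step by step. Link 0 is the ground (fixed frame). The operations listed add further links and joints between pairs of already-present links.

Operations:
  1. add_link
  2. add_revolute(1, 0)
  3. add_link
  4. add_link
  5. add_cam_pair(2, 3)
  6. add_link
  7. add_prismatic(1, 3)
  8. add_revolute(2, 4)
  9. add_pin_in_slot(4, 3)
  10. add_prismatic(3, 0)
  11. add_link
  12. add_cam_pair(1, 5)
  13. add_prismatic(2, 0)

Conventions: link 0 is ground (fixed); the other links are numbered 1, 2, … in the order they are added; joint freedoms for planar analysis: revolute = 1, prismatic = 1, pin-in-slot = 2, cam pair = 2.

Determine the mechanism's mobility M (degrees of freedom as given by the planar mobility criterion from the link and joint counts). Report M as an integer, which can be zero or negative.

(L,J1,J2)=(1,0,0); link0 fixed
link1: (2,0,0)
R 1-0 [J1]: (2,1,0)
link2: (3,1,0)
link3: (4,1,0)
C 2-3 [J2]: (4,1,1)
link4: (5,1,1)
P 1-3 [J1]: (5,2,1)
R 2-4 [J1]: (5,3,1)
PS 4-3 [J2]: (5,3,2)
P 3-0 [J1]: (5,4,2)
link5: (6,4,2)
C 1-5 [J2]: (6,4,3)
P 2-0 [J1]: (6,5,3)
Grübler: 3·5 − 2·5 − 3 = 2

M = 2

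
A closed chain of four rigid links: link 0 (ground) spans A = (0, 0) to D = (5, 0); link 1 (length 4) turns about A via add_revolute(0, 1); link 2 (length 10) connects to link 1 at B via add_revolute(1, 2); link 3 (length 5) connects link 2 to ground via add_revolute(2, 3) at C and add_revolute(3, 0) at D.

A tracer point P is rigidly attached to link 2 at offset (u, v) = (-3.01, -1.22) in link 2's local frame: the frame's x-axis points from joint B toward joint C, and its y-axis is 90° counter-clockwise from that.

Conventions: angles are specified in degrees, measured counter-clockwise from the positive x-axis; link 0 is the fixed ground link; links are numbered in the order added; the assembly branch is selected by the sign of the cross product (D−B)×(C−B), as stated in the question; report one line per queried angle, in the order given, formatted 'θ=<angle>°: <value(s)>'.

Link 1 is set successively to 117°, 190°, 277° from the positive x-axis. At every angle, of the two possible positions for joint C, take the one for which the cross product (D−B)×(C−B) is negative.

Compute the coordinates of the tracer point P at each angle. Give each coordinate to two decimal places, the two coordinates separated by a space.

A=(0,0), D=(5.00,0)
θ=117°: B = A + 4.00·(cos117°, sin117°) = (-1.8160, 3.5640)
θ=117°: |BD| = 7.6915
θ=117°: circle(B,10.00) ∩ circle(D,5.00): a=8.7213, h=4.8928
θ=117°:   candidates: C₊=(8.1797,3.8587) cross=37.633; C₋=(3.6453,-4.8130) cross=-37.633
θ=117°:   branch - wants cross < 0 → take C=(3.6453,-4.8130) (cross=-37.633)
θ=117°: ex = (C−B)/|BC| = (0.5461,-0.8377); ey = (0.8377,0.5461)
θ=117°: P = B + -3.01·ex + -1.22·ey = (-4.4818,5.4192)
θ=190°: B = A + 4.00·(cos190°, sin190°) = (-3.9392, -0.6946)
θ=190°: |BD| = 8.9662
θ=190°: circle(B,10.00) ∩ circle(D,5.00): a=8.6655, h=4.9909
θ=190°:   candidates: C₊=(4.3136,4.9527) cross=44.750; C₋=(5.0868,-4.9992) cross=-44.750
θ=190°:   branch - wants cross < 0 → take C=(5.0868,-4.9992) (cross=-44.750)
θ=190°: ex = (C−B)/|BC| = (0.9026,-0.4305); ey = (0.4305,0.9026)
θ=190°: P = B + -3.01·ex + -1.22·ey = (-7.1812,-0.5001)
θ=277°: B = A + 4.00·(cos277°, sin277°) = (0.4875, -3.9702)
θ=277°: |BD| = 6.0104
θ=277°: circle(B,10.00) ∩ circle(D,5.00): a=9.2444, h=3.8133
θ=277°:   candidates: C₊=(4.9091,4.9992) cross=22.920; C₋=(9.9469,-0.7268) cross=-22.920
θ=277°:   branch - wants cross < 0 → take C=(9.9469,-0.7268) (cross=-22.920)
θ=277°: ex = (C−B)/|BC| = (0.9459,0.3243); ey = (-0.3243,0.9459)
θ=277°: P = B + -3.01·ex + -1.22·ey = (-1.9641,-6.1005)

θ=117°: -4.48 5.42
θ=190°: -7.18 -0.50
θ=277°: -1.96 -6.10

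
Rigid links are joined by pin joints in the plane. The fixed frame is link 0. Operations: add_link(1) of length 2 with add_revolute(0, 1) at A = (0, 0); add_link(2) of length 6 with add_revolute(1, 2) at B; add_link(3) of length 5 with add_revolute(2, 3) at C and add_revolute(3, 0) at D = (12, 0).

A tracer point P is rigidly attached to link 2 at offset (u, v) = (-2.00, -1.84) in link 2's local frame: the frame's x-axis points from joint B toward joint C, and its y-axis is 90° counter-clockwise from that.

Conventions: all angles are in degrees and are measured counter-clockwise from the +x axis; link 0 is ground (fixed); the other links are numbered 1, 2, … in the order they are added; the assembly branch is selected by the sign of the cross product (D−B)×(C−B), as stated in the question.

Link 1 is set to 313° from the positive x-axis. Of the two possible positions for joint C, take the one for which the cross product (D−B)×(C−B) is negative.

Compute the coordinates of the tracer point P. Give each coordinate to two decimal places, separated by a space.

A=(0,0), D=(12.00,0)
B = A + 2.00·(cos313°, sin313°) = (1.3640, -1.4627)
|BD| = 10.7361
circle(B,6.00) ∩ circle(D,5.00): a=5.8803, h=1.1923
  candidates: C₊=(7.0271,0.5196) cross=12.800; C₋=(7.3520,-1.8427) cross=-12.800
  branch - wants cross < 0 → take C=(7.3520,-1.8427) (cross=-12.800)
ex = (C−B)/|BC| = (0.9980,-0.0633); ey = (0.0633,0.9980)
P = B + -2.00·ex + -1.84·ey = (-0.7485,-3.1723)

-0.75 -3.17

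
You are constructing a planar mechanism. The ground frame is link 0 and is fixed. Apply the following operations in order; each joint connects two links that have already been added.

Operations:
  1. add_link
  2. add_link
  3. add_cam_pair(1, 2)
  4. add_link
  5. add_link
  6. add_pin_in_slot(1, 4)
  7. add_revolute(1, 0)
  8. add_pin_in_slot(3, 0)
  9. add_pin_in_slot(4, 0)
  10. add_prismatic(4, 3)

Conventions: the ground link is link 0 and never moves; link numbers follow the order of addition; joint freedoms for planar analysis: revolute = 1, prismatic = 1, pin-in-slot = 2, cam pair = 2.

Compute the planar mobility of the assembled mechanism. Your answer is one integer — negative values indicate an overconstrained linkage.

(L,J1,J2)=(1,0,0); link0 fixed
link1: (2,0,0)
link2: (3,0,0)
C 1-2 [J2]: (3,0,1)
link3: (4,0,1)
link4: (5,0,1)
PS 1-4 [J2]: (5,0,2)
R 1-0 [J1]: (5,1,2)
PS 3-0 [J2]: (5,1,3)
PS 4-0 [J2]: (5,1,4)
P 4-3 [J1]: (5,2,4)
Grübler: 3·4 − 2·2 − 4 = 4

M = 4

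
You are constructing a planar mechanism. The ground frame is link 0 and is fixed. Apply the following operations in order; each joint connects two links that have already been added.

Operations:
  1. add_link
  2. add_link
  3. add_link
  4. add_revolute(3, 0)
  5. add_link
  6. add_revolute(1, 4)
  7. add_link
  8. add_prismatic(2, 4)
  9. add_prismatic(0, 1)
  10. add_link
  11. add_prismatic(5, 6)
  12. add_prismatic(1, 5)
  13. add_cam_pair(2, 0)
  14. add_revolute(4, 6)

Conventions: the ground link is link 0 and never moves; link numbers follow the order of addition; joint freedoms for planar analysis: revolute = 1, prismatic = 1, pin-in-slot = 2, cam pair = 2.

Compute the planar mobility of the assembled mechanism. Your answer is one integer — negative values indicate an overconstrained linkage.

(L,J1,J2)=(1,0,0); link0 fixed
link1: (2,0,0)
link2: (3,0,0)
link3: (4,0,0)
R 3-0 [J1]: (4,1,0)
link4: (5,1,0)
R 1-4 [J1]: (5,2,0)
link5: (6,2,0)
P 2-4 [J1]: (6,3,0)
P 0-1 [J1]: (6,4,0)
link6: (7,4,0)
P 5-6 [J1]: (7,5,0)
P 1-5 [J1]: (7,6,0)
C 2-0 [J2]: (7,6,1)
R 4-6 [J1]: (7,7,1)
Grübler: 3·6 − 2·7 − 1 = 3

M = 3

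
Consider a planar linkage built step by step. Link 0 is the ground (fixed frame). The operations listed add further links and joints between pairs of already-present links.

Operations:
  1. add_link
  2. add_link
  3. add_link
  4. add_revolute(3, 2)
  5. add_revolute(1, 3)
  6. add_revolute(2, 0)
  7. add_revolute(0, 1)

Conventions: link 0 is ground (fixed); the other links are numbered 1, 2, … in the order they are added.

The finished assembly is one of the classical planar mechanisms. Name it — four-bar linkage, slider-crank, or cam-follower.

links: 4 (incl. ground); joints: 4 revolute, 0 prismatic, 0 higher (cam) pair, forming one closed loop
4 links in a single 4R loop → four-bar linkage

four-bar linkage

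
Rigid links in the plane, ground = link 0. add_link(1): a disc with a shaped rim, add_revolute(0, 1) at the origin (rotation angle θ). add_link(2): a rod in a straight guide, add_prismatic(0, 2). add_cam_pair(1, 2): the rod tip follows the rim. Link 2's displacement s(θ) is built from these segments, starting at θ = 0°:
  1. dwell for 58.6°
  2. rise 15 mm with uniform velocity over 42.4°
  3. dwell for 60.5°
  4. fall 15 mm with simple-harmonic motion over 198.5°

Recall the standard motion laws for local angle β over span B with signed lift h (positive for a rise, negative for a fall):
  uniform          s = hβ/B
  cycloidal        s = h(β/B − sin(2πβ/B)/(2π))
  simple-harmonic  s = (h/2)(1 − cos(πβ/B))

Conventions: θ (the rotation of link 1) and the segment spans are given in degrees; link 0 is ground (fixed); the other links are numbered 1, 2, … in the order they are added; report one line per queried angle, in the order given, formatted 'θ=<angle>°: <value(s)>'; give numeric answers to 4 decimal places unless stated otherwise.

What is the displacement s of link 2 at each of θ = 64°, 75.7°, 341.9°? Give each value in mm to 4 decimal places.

segment 1 (0° to 58.6°, dwell): s unchanged at 0.0000
θ = 64° falls in segment 2 (58.6° to 101°, uniform, h = 15): β = 64 − 58.6 = 5.4°, B = 42.4°; Δs = 15·5.4/42.4 = 1.9104; s = 0.0000 + 1.9104 = 1.9104
θ = 75.7° falls in segment 2 (58.6° to 101°, uniform, h = 15): β = 75.7 − 58.6 = 17.1°, B = 42.4°; Δs = 15·17.1/42.4 = 6.0495; s = 0.0000 + 6.0495 = 6.0495
segment 2 (58.6° to 101°, uniform, h = 15) is passed completely: s = 0.0000 + (15) = 15.0000
segment 3 (101° to 161.5°, dwell): s unchanged at 15.0000
θ = 341.9° falls in segment 4 (161.5° to 360°, simple-harmonic, h = -15): β = 341.9 − 161.5 = 180.4°, B = 198.5°; Δs = -15/2·(1 − cos(π·0.9088)) = -14.6944; s = 15.0000 − 14.6944 = 0.3056

θ=64°: 1.9104
θ=75.7°: 6.0495
θ=341.9°: 0.3056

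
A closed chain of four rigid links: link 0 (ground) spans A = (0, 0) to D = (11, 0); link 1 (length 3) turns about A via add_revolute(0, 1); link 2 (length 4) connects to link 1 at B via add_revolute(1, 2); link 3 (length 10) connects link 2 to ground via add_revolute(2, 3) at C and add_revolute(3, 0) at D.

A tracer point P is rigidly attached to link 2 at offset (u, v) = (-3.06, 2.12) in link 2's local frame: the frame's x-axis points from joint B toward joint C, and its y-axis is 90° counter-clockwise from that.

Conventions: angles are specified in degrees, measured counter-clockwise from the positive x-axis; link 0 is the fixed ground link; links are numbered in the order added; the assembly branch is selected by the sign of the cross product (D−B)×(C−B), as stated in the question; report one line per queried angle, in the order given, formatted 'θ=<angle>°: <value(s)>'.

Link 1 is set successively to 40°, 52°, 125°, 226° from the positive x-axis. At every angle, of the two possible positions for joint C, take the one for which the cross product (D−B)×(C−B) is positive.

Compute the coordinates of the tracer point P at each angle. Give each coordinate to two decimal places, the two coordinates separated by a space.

A=(0,0), D=(11.00,0)
θ=40°: B = A + 3.00·(cos40°, sin40°) = (2.2981, 1.9284)
θ=40°: |BD| = 8.9130
θ=40°: circle(B,4.00) ∩ circle(D,10.00): a=-0.2557, h=3.9918
θ=40°:   candidates: C₊=(2.9121,5.8810) cross=35.579; C₋=(1.1848,-1.9136) cross=-35.579
θ=40°:   branch + wants cross > 0 → take C=(2.9121,5.8810) (cross=35.579)
θ=40°: ex = (C−B)/|BC| = (0.1535,0.9882); ey = (-0.9882,0.1535)
θ=40°: P = B + -3.06·ex + 2.12·ey = (-0.2664,-0.7700)
θ=52°: B = A + 3.00·(cos52°, sin52°) = (1.8470, 2.3640)
θ=52°: |BD| = 9.4534
θ=52°: circle(B,4.00) ∩ circle(D,10.00): a=0.2838, h=3.9899
θ=52°:   candidates: C₊=(3.1196,6.1562) cross=37.718; C₋=(1.1240,-1.5701) cross=-37.718
θ=52°:   branch + wants cross > 0 → take C=(3.1196,6.1562) (cross=37.718)
θ=52°: ex = (C−B)/|BC| = (0.3181,0.9480); ey = (-0.9480,0.3181)
θ=52°: P = B + -3.06·ex + 2.12·ey = (-1.1364,0.1375)
θ=125°: B = A + 3.00·(cos125°, sin125°) = (-1.7207, 2.4575)
θ=125°: |BD| = 12.9559
θ=125°: circle(B,4.00) ∩ circle(D,10.00): a=3.2362, h=2.3510
θ=125°:   candidates: C₊=(1.9027,4.1519) cross=30.459; C₋=(1.0108,-0.4647) cross=-30.459
θ=125°:   branch + wants cross > 0 → take C=(1.9027,4.1519) (cross=30.459)
θ=125°: ex = (C−B)/|BC| = (0.9058,0.4236); ey = (-0.4236,0.9058)
θ=125°: P = B + -3.06·ex + 2.12·ey = (-5.3907,3.0816)
θ=226°: B = A + 3.00·(cos226°, sin226°) = (-2.0840, -2.1580)
θ=226°: |BD| = 13.2607
θ=226°: circle(B,4.00) ∩ circle(D,10.00): a=3.4631, h=2.0017
θ=226°:   candidates: C₊=(1.0072,0.3806) cross=26.544; C₋=(1.6587,-3.5694) cross=-26.544
θ=226°:   branch + wants cross > 0 → take C=(1.0072,0.3806) (cross=26.544)
θ=226°: ex = (C−B)/|BC| = (0.7728,0.6346); ey = (-0.6346,0.7728)
θ=226°: P = B + -3.06·ex + 2.12·ey = (-5.7942,-2.4617)

θ=40°: -0.27 -0.77
θ=52°: -1.14 0.14
θ=125°: -5.39 3.08
θ=226°: -5.79 -2.46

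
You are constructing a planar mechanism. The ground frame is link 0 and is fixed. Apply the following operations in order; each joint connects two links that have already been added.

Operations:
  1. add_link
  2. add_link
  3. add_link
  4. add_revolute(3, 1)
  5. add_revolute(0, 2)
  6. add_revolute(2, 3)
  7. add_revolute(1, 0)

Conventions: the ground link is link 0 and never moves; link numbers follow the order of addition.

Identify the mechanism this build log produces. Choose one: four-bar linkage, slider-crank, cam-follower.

links: 4 (incl. ground); joints: 4 revolute, 0 prismatic, 0 higher (cam) pair, forming one closed loop
4 links in a single 4R loop → four-bar linkage

four-bar linkage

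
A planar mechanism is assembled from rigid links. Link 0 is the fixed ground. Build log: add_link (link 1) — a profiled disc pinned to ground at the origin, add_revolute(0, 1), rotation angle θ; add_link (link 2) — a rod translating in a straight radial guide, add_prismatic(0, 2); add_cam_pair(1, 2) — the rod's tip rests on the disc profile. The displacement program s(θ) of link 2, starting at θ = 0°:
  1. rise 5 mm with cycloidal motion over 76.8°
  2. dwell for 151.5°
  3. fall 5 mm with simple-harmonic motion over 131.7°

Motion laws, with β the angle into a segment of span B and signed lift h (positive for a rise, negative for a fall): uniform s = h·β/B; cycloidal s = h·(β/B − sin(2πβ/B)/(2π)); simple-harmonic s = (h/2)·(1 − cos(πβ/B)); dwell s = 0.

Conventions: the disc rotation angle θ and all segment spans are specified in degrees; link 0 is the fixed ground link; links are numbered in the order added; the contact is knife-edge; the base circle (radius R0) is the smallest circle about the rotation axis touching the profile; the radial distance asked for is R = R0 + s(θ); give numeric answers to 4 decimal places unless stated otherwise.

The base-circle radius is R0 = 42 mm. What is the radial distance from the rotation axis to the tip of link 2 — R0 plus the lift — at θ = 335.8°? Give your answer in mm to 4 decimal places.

seg 1 [0°–76.8°] cycloidal, h=5: full span → s += 5 → s = 5.0000
seg 2 [76.8°–228.3°] dwell: s stays 5.0000
seg 3 [228.3°–360°] simple-harmonic, h=-5: θ=335.8° here. β=107.5, B=131.7. -5/2·(1 − cos(π·0.8162)) = -4.5949 → s = 0.4051
R = R0 + s = 42 + 0.4051 = 42.4051

42.4051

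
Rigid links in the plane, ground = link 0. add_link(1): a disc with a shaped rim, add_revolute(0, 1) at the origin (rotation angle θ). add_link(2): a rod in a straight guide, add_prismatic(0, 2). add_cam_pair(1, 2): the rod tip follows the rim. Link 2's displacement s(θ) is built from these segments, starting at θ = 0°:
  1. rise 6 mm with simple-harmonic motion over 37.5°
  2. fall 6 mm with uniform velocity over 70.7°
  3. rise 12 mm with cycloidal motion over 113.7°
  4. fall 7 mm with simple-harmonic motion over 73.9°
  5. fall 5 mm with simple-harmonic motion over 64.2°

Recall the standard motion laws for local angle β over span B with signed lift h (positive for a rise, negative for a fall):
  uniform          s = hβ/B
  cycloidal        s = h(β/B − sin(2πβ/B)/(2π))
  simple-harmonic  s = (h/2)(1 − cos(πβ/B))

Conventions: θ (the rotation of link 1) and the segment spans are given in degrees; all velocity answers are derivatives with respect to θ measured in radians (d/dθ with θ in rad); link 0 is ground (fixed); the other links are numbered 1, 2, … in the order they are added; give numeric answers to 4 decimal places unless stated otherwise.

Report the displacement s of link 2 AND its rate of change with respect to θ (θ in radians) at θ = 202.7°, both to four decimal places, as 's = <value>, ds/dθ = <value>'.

segment 1 (0° to 37.5°, simple-harmonic, h = 6) is passed completely: s = 0.0000 + (6) = 6.0000
segment 2 (37.5° to 108.2°, uniform, h = -6) is passed completely: s = 6.0000 + (-6) = 0.0000
θ = 202.7° falls in segment 3 (108.2° to 221.9°, cycloidal, h = 12): β = 202.7 − 108.2 = 94.5°, B = 113.7°; Δs = 12·(0.8311 − sin(2π·0.8311)/(2π)) = 11.6406; s = 0.0000 + 11.6406 = 11.6406
velocity in seg [108.2°–221.9°] (cycloidal), θ in radians: β = 94.5° = 1.6493 rad, B = 113.7° = 1.9844 rad; ds/dθ = (h/B)(1 − cos(2πβ/B)) = (12/1.9844)(1 − cos(2π·0.8311)) = 3.096159 mm/rad

s = 11.6406, ds/dθ = 3.0962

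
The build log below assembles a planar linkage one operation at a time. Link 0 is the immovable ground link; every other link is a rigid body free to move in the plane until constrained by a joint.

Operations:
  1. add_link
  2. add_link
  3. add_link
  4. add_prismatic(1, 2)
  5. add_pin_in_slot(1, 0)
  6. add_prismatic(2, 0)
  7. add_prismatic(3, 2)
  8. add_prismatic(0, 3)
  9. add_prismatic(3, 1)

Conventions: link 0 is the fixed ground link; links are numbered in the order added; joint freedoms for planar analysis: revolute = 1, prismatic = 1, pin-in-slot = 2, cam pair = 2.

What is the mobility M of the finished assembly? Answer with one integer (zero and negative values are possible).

L=1 J1=0 J2=0
add link → L=2 J1=0 J2=0
add link → L=3 J1=0 J2=0
add link → L=4 J1=0 J2=0
P@1,2 dof=1 J1 → L=4 J1=1 J2=0
PS@1,0 dof=2 J2 → L=4 J1=1 J2=1
P@2,0 dof=1 J1 → L=4 J1=2 J2=1
P@3,2 dof=1 J1 → L=4 J1=3 J2=1
P@0,3 dof=1 J1 → L=4 J1=4 J2=1
P@3,1 dof=1 J1 → L=4 J1=5 J2=1
M=3(L−1)−2J1−J2=3·3−2·5−1=-2

M = -2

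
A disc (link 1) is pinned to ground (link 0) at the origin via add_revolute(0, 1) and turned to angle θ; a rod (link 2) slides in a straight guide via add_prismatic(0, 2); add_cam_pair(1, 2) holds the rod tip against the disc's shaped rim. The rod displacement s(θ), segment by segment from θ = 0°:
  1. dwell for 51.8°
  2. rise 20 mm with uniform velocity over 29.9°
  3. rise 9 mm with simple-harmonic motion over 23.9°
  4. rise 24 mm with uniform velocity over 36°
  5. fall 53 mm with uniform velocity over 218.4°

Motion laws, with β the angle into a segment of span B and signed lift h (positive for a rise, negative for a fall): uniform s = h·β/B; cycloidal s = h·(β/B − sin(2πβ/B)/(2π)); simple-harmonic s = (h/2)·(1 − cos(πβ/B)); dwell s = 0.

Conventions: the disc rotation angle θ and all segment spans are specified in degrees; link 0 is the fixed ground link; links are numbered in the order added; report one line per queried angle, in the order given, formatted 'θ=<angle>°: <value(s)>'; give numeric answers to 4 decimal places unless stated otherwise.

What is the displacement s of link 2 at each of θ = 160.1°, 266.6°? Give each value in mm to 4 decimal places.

segment 1 (0° to 51.8°, dwell): s unchanged at 0.0000
segment 2 (51.8° to 81.7°, uniform, h = 20) is passed completely: s = 0.0000 + (20) = 20.0000
segment 3 (81.7° to 105.6°, simple-harmonic, h = 9) is passed completely: s = 20.0000 + (9) = 29.0000
segment 4 (105.6° to 141.6°, uniform, h = 24) is passed completely: s = 29.0000 + (24) = 53.0000
θ = 160.1° falls in segment 5 (141.6° to 360°, uniform, h = -53): β = 160.1 − 141.6 = 18.5°, B = 218.4°; Δs = -53·18.5/218.4 = -4.4895; s = 53.0000 − 4.4895 = 48.5105
θ = 266.6° falls in segment 5 (141.6° to 360°, uniform, h = -53): β = 266.6 − 141.6 = 125°, B = 218.4°; Δs = -53·125/218.4 = -30.3342; s = 53.0000 − 30.3342 = 22.6658

θ=160.1°: 48.5105
θ=266.6°: 22.6658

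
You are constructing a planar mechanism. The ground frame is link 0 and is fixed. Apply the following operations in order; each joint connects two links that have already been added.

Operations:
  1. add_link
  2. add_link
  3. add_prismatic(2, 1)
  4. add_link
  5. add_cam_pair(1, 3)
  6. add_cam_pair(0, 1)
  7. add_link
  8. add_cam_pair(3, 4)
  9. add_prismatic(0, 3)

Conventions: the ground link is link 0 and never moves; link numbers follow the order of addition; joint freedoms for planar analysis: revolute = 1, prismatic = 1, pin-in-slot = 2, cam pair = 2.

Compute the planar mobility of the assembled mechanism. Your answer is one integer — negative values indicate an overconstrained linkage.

ground; <1,0,0>
#1 <2,0,0>
#2 <3,0,0>
P:2↔1 J1 <3,1,0>
#3 <4,1,0>
C:1↔3 J2 <4,1,1>
C:0↔1 J2 <4,1,2>
#4 <5,1,2>
C:3↔4 J2 <5,1,3>
P:0↔3 J1 <5,2,3>
3×4 − 2×2 − 1×3 = 5

M = 5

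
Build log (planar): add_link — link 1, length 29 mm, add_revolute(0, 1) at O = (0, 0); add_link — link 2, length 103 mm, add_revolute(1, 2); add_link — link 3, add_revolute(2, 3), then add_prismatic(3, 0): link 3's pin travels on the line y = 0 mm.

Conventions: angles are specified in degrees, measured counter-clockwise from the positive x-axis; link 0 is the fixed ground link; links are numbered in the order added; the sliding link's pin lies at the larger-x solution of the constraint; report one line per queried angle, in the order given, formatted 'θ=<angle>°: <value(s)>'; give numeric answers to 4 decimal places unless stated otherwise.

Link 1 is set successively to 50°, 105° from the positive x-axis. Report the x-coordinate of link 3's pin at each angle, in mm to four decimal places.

geometry: r = 29 mm, L = 103 mm, e = 0 mm
θ=50°: crank pin P = (r cos θ, r sin θ) = (18.640841, 22.215289)
θ=50°: h = r sin θ − e = 22.215289 − 0 = 22.215289
θ=50°: x = r cos θ + √(L² − h²) = 18.640841 + 100.575747 = 119.216588
θ=105°: crank pin P = (r cos θ, r sin θ) = (-7.505752, 28.011849)
θ=105°: h = r sin θ − e = 28.011849 − 0 = 28.011849
θ=105°: x = r cos θ + √(L² − h²) = -7.505752 + 99.117790 = 91.612038

θ=50°: 119.2166
θ=105°: 91.6120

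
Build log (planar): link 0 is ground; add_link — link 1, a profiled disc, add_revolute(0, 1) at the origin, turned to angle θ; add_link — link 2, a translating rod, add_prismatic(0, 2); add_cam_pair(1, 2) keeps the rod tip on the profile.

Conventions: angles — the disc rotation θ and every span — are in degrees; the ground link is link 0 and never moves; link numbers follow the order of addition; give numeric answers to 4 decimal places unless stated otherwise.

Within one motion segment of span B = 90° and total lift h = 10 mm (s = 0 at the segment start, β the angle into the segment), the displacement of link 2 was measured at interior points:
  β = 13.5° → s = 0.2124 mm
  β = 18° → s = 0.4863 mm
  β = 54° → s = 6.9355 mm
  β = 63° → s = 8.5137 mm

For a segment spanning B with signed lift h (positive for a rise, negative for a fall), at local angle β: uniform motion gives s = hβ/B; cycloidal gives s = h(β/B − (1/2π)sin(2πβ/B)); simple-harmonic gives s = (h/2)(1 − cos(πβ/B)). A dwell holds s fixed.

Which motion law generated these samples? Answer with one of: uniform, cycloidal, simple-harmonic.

candidates at β/B = r: uniform s = h·r (linear in β); cycloidal s = h·(r − sin(2πr)/(2π)); simple-harmonic s = (h/2)(1 − cos(πr))
β=13.5°: printed 0.2124 | uniform 1.5000, cycloidal 0.2124, simple-harmonic 0.5450
β=18°: printed 0.4863 | uniform 2.0000, cycloidal 0.4863, simple-harmonic 0.9549
β=54°: printed 6.9355 | uniform 6.0000, cycloidal 6.9355, simple-harmonic 6.5451
β=63°: printed 8.5137 | uniform 7.0000, cycloidal 8.5137, simple-harmonic 7.9389
only one law matches every sample → cycloidal

cycloidal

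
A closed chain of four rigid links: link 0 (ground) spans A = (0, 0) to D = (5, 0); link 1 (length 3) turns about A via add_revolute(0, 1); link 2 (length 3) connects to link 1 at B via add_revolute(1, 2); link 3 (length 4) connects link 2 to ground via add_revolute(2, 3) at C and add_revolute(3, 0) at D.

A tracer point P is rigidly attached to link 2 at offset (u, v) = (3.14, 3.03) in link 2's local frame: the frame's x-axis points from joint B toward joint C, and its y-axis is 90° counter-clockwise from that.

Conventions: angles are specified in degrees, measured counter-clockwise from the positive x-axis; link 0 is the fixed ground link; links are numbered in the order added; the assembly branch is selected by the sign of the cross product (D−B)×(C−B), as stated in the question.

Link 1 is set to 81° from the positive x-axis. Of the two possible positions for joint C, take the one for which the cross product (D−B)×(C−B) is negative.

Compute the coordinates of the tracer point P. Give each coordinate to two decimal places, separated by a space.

A=(0,0), D=(5.00,0)
B = A + 3.00·(cos81°, sin81°) = (0.4693, 2.9631)
|BD| = 5.4136
circle(B,3.00) ∩ circle(D,4.00): a=2.0603, h=2.1807
  candidates: C₊=(3.3871,3.6604) cross=11.805; C₋=(1.0000,0.0104) cross=-11.805
  branch - wants cross < 0 → take C=(1.0000,0.0104) (cross=-11.805)
ex = (C−B)/|BC| = (0.1769,-0.9842); ey = (0.9842,0.1769)
P = B + 3.14·ex + 3.03·ey = (4.0070,0.4086)

4.01 0.41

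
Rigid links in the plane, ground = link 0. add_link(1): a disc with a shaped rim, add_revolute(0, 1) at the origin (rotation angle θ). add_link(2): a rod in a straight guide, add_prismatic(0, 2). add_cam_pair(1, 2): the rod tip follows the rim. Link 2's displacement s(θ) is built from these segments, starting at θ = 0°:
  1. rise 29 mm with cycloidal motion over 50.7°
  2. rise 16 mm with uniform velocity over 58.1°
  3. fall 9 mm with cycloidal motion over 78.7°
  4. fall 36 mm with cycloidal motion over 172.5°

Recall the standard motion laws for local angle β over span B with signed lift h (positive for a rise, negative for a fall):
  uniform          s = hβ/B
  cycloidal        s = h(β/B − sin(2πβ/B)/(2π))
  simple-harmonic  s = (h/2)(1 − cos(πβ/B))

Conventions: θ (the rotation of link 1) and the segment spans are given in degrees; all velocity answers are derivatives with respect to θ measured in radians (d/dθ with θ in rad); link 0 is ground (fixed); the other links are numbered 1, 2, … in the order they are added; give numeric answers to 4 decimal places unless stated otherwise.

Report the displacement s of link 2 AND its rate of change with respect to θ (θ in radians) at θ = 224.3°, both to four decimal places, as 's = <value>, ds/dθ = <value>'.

segment 1 (0° to 50.7°, cycloidal, h = 29) is passed completely: s = 0.0000 + (29) = 29.0000
segment 2 (50.7° to 108.8°, uniform, h = 16) is passed completely: s = 29.0000 + (16) = 45.0000
segment 3 (108.8° to 187.5°, cycloidal, h = -9) is passed completely: s = 45.0000 + (-9) = 36.0000
θ = 224.3° falls in segment 4 (187.5° to 360°, cycloidal, h = -36): β = 224.3 − 187.5 = 36.8°, B = 172.5°; Δs = -36·(0.2133 − sin(2π·0.2133)/(2π)) = -2.1018; s = 36.0000 − 2.1018 = 33.8982
velocity in seg [187.5°–360°] (cycloidal), θ in radians: β = 36.8° = 0.6423 rad, B = 172.5° = 3.0107 rad; ds/dθ = (h/B)(1 − cos(2πβ/B)) = ((-36)/3.0107)(1 − cos(2π·0.2133)) = -9.226902 mm/rad

s = 33.8982, ds/dθ = -9.2269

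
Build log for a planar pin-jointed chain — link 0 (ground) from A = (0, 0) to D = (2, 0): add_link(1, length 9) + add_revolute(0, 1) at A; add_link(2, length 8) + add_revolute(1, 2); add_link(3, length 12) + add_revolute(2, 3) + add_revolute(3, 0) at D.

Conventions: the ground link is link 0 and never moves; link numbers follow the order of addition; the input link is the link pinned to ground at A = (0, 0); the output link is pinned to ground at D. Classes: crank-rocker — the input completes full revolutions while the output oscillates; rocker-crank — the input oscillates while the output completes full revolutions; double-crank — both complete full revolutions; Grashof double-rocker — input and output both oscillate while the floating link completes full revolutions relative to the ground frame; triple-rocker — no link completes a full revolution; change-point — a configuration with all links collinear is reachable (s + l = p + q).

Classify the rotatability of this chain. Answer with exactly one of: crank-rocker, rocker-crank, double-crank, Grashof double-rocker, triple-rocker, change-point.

lengths: ground=2, input=9, coupler=8, output=12
sorted: s=2 (shortest), l=12 (longest), p+q=17
s + l = 14 vs p + q = 17
s + l < p + q (Grashof) with shortest = ground link → double-crank

double-crank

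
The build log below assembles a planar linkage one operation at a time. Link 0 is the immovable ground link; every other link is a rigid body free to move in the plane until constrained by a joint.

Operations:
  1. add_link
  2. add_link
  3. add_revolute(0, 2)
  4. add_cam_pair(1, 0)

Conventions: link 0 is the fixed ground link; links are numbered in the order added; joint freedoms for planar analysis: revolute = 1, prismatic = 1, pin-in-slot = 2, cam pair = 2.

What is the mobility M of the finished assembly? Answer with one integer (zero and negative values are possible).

link 0 = ground. State L|J1|J2 = 1|0|0
+link1  2|0|0
+link2  3|0|0
R(0,2) f=1→J1  3|1|0
C(1,0) f=2→J2  3|1|1
M = 3(3−1)−2·1−1 = 6−2−1 = 3

M = 3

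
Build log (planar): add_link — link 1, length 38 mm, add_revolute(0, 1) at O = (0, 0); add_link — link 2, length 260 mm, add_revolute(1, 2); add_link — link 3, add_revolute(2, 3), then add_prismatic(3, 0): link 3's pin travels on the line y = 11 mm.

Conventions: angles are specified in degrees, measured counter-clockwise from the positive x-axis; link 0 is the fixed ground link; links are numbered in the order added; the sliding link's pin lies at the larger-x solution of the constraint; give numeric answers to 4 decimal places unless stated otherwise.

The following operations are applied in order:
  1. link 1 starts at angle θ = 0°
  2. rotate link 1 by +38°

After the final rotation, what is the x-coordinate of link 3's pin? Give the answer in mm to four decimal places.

geometry: r = 38 mm, L = 260 mm, e = 11 mm; θ starts at 0°
rotate link 1 by +38°: θ ← 0° +38° = 38°
crank pin P = (r cos θ, r sin θ) = (29.944409, 23.395136)
h = r sin θ − e = 23.395136 − 11 = 12.395136
x = r cos θ + √(L² − h²) = 29.944409 + 259.704372 = 289.648780

289.6488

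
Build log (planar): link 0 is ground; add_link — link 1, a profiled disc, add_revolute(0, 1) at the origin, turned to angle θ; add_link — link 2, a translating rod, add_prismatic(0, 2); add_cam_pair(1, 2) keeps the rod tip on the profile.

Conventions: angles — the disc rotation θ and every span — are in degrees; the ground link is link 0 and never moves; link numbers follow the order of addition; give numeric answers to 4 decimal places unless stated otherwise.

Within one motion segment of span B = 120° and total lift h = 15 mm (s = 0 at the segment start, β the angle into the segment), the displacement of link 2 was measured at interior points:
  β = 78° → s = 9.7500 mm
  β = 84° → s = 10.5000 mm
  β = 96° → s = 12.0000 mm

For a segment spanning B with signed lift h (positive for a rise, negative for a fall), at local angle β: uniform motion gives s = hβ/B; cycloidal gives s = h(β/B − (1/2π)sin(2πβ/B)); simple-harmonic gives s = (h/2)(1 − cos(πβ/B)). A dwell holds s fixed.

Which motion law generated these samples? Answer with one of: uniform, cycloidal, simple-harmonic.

candidates at β/B = r: uniform s = h·r (linear in β); cycloidal s = h·(r − sin(2πr)/(2π)); simple-harmonic s = (h/2)(1 − cos(πr))
β=78°: printed 9.7500 | uniform 9.7500, cycloidal 11.6814, simple-harmonic 10.9049
β=84°: printed 10.5000 | uniform 10.5000, cycloidal 12.7705, simple-harmonic 11.9084
β=96°: printed 12.0000 | uniform 12.0000, cycloidal 14.2705, simple-harmonic 13.5676
only one law matches every sample → uniform

uniform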